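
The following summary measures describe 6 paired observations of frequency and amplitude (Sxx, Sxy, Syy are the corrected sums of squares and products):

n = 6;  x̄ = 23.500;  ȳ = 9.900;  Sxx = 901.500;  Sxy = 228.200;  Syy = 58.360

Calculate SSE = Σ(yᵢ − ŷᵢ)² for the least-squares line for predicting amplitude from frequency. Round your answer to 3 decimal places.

b = Sxy/Sxx = 228.2/901.5 = 0.253134
SSE = Syy − b·Sxy = 58.36 − 0.253134·228.2 = 0.594897

0.595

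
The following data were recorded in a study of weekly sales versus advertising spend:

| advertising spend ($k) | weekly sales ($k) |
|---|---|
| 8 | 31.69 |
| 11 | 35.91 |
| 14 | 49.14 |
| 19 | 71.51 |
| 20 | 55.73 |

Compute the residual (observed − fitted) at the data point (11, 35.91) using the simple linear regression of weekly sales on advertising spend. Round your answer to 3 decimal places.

n = 5, Σx = 72, Σy = 243.98, Σxy = 3809.78, Σx² = 1142
Sxx = Σx² − (Σx)²/n = 1142 − 1036.8 = 105.2
Sxy = Σxy − (Σx)(Σy)/n = 3809.78 − 3513.312 = 296.468
b = Sxy/Sxx = 296.468/105.2 = 2.818137
a = ȳ − b·x̄ = 48.796 − 2.818137·14.4 = 8.214829
ŷ(11) = 8.214829 + 2.818137·11 = 39.214335
residual = y − ŷ = 35.91 − 39.214335 = -3.304335

-3.304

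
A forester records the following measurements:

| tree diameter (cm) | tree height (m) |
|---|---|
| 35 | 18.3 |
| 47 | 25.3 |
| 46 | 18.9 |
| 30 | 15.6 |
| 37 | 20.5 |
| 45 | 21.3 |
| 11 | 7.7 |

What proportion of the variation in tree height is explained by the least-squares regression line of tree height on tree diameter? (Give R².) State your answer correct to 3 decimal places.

0.877

n = 7, Σx = 251, Σy = 127.6, Σxy = 4968.7, Σx² = 9965, Σy² = 2508.78
Sxx = Σx² − (Σx)²/n = 9965 − 9000.142857 = 964.857143
Sxy = Σxy − (Σx)(Σy)/n = 4968.7 − 4575.371429 = 393.328571
Syy = Σy² − (Σy)²/n = 2508.78 − 2325.965714 = 182.814286
R² = Sxy²/(Sxx·Syy) = (393.328571)²/(964.857143·182.814286) = 0.877077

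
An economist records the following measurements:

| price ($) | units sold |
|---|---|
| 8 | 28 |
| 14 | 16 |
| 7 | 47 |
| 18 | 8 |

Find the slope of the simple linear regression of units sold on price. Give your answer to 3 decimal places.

-3.000

n = 4, Σx = 47, Σy = 99, Σxy = 921, Σx² = 633
Sxx = Σx² − (Σx)²/n = 633 − 552.25 = 80.75
Sxy = Σxy − (Σx)(Σy)/n = 921 − 1163.25 = -242.25
b = Sxy/Sxx = -242.25/80.75 = -3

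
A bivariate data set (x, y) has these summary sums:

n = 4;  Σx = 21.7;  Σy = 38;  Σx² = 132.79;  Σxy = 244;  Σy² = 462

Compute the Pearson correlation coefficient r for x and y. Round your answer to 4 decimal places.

Sxx = Σx² − (Σx)²/n = 132.79 − 117.7225 = 15.0675
Sxy = Σxy − (Σx)(Σy)/n = 244 − 206.15 = 37.85
Syy = Σy² − (Σy)²/n = 462 − 361 = 101
r = Sxy/√(Sxx·Syy) = 37.85/√(1521.8175) = 37.85/39.010479 = 0.970252

0.9703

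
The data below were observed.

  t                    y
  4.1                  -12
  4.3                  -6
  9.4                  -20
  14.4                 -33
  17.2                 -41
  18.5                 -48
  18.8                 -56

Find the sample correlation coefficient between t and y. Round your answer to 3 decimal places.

n = 7, Σx = 86.7, Σy = -216, Σxy = -3384.2, Σx² = 1322.55, Σy² = 8790
Sxx = Σx² − (Σx)²/n = 1322.55 − 1073.841429 = 248.708571
Sxy = Σxy − (Σx)(Σy)/n = -3384.2 − (-2675.314286) = -708.885714
Syy = Σy² − (Σy)²/n = 8790 − 6665.142857 = 2124.857143
r = Sxy/√(Sxx·Syy) = -708.885714/√(528470.184490) = -708.885714/726.959548 = -0.975138

-0.975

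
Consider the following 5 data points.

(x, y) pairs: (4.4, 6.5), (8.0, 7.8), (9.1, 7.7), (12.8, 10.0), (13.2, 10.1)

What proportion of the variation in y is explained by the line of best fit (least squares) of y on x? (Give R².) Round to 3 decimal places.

n = 5, Σx = 47.5, Σy = 42.1, Σxy = 422.39, Σx² = 504.25, Σy² = 364.39
Sxx = Σx² − (Σx)²/n = 504.25 − 451.25 = 53
Sxy = Σxy − (Σx)(Σy)/n = 422.39 − 399.95 = 22.44
Syy = Σy² − (Σy)²/n = 364.39 − 354.482 = 9.908
R² = Sxy²/(Sxx·Syy) = (22.44)²/(53·9.908) = 0.958923

0.959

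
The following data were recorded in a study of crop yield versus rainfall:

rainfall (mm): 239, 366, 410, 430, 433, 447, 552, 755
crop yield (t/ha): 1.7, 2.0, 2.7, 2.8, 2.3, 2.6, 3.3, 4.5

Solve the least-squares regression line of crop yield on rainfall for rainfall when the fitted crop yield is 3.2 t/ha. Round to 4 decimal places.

n = 8, Σx = 3632, Σy = 21.9, Σxy = 10826.5, Σx² = 1806104
Sxx = Σx² − (Σx)²/n = 1806104 − 1648928 = 157176
Sxy = Σxy − (Σx)(Σy)/n = 10826.5 − 9942.6 = 883.9
b = Sxy/Sxx = 883.9/157176 = 0.005624
a = ȳ − b·x̄ = 2.7375 − 0.005624·454 = 0.184371
Set a + b·x = 3.2: x = (3.2 − 0.184371) / 0.005624 = 536.242222

536.2422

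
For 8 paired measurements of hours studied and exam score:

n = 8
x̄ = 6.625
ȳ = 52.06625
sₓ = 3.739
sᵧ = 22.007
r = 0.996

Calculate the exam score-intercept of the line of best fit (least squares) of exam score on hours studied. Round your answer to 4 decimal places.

b = r · sᵧ/sₓ = 0.996 · 22.007/3.739 = 5.862255
a = ȳ − b·x̄ = 52.06625 − 5.862255·6.625 = 13.228810

13.2288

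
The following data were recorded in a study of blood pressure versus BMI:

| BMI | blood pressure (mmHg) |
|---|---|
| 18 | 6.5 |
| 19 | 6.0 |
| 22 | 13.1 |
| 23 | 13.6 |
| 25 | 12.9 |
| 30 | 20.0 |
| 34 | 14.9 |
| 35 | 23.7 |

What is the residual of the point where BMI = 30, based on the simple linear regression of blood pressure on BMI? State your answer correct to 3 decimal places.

n = 8, Σx = 206, Σy = 110.7, Σxy = 3090.6, Σx² = 5604
Sxx = Σx² − (Σx)²/n = 5604 − 5304.5 = 299.5
Sxy = Σxy − (Σx)(Σy)/n = 3090.6 − 2850.525 = 240.075
b = Sxy/Sxx = 240.075/299.5 = 0.801586
a = ȳ − b·x̄ = 13.8375 − 0.801586·25.75 = -6.803339
ŷ(30) = -6.803339 + 0.801586·30 = 17.244240
residual = y − ŷ = 20.0 − 17.244240 = 2.755760

2.756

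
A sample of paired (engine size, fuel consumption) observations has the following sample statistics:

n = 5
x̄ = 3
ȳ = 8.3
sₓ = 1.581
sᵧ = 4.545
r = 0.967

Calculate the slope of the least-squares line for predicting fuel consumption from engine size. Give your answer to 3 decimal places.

2.780

b = r · sᵧ/sₓ = 0.967 · 4.545/1.581 = 2.779896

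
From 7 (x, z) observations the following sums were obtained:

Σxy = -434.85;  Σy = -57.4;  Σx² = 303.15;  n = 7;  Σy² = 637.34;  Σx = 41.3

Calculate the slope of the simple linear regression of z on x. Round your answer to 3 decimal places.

-1.617

Sxx = Σx² − (Σx)²/n = 303.15 − 243.67 = 59.48
Sxy = Σxy − (Σx)(Σy)/n = -434.85 − (-338.66) = -96.19
b = Sxy/Sxx = -96.19/59.48 = -1.617182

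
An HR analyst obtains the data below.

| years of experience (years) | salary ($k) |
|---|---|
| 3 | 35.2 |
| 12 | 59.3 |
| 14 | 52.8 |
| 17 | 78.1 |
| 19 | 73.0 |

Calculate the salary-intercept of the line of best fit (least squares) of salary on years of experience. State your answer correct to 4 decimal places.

26.5975

n = 5, Σx = 65, Σy = 298.4, Σxy = 4271.1, Σx² = 999
Sxx = Σx² − (Σx)²/n = 999 − 845 = 154
Sxy = Σxy − (Σx)(Σy)/n = 4271.1 − 3879.2 = 391.9
b = Sxy/Sxx = 391.9/154 = 2.544805
a = ȳ − b·x̄ = 59.68 − 2.544805·13 = 26.597532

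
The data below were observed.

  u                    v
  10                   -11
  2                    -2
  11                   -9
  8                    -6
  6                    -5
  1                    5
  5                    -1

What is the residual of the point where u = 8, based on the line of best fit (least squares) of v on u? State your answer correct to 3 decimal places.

0.556

n = 7, Σx = 43, Σy = -29, Σxy = -291, Σx² = 351
Sxx = Σx² − (Σx)²/n = 351 − 264.142857 = 86.857143
Sxy = Σxy − (Σx)(Σy)/n = -291 − (-178.142857) = -112.857143
b = Sxy/Sxx = -112.857143/86.857143 = -1.299342
a = ȳ − b·x̄ = -4.142857 − (-1.299342)·6.142857 = 3.838816
ŷ(8) = 3.838816 + (-1.299342)·8 = -6.555921
residual = y − ŷ = -6 − (-6.555921) = 0.555921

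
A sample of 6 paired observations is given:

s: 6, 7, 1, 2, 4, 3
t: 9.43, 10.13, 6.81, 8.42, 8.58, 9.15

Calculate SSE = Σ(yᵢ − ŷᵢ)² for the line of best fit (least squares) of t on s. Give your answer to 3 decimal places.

1.428

n = 6, Σx = 23, Σy = 52.52, Σxy = 212.91, Σx² = 115, Σy² = 466.1532
Sxx = Σx² − (Σx)²/n = 115 − 88.166667 = 26.833333
Sxy = Σxy − (Σx)(Σy)/n = 212.91 − 201.326667 = 11.583333
Syy = Σy² − (Σy)²/n = 466.1532 − 459.725067 = 6.428133
b = Sxy/Sxx = 11.583333/26.833333 = 0.431677
SSE = Syy − b·Sxy = 6.428133 − 0.431677·11.583333 = 1.427875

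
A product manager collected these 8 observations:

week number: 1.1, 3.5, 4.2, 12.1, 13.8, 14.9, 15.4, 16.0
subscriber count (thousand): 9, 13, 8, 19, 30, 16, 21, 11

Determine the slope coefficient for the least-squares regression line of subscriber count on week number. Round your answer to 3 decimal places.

0.703

n = 8, Σx = 81, Σy = 127, Σxy = 1470.7, Σx² = 1083.12
Sxx = Σx² − (Σx)²/n = 1083.12 − 820.125 = 262.995
Sxy = Σxy − (Σx)(Σy)/n = 1470.7 − 1285.875 = 184.825
b = Sxy/Sxx = 184.825/262.995 = 0.702770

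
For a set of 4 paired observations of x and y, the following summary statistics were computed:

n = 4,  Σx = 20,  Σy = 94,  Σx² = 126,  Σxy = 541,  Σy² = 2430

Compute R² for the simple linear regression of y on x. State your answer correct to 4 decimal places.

Sxx = Σx² − (Σx)²/n = 126 − 100 = 26
Sxy = Σxy − (Σx)(Σy)/n = 541 − 470 = 71
Syy = Σy² − (Σy)²/n = 2430 − 2209 = 221
R² = Sxy²/(Sxx·Syy) = (71)²/(26·221) = 0.877306

0.8773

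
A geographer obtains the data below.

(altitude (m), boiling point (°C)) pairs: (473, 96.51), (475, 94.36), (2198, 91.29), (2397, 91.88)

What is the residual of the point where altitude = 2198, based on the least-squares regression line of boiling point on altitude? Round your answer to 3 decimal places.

-0.529

n = 4, Σx = 5543, Σy = 374.04, Σxy = 511362.01, Σx² = 11026167
Sxx = Σx² − (Σx)²/n = 11026167 − 7681212.25 = 3344954.75
Sxy = Σxy − (Σx)(Σy)/n = 511362.01 − 518325.93 = -6963.92
b = Sxy/Sxx = -6963.92/3344954.75 = -0.002082
a = ȳ − b·x̄ = 93.51 − (-0.002082)·1385.75 = 96.395017
ŷ(2198) = 96.395017 + (-0.002082)·2198 = 91.818962
residual = y − ŷ = 91.29 − 91.818962 = -0.528962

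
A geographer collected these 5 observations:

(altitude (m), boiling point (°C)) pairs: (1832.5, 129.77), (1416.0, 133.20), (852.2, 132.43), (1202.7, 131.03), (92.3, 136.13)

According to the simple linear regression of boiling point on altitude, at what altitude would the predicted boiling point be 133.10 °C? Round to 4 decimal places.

897.3557

n = 5, Σx = 5395.7, Σy = 662.56, Σxy = 709426.151, Σx² = 7544363.67
Sxx = Σx² − (Σx)²/n = 7544363.67 − 5822715.698 = 1721647.972
Sxy = Σxy − (Σx)(Σy)/n = 709426.151 − 714994.9984 = -5568.8474
b = Sxy/Sxx = -5568.8474/1721647.972 = -0.003235
a = ȳ − b·x̄ = 132.512 − (-0.003235)·1079.14 = 136.002589
Set a + b·x = 133.10: x = (133.10 − 136.002589) / (-0.003235) = 897.355703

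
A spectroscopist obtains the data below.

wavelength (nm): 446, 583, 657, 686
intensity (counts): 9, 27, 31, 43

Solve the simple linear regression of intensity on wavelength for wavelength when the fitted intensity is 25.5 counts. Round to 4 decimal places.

n = 4, Σx = 2372, Σy = 110, Σxy = 69620, Σx² = 1441050
Sxx = Σx² − (Σx)²/n = 1441050 − 1406596 = 34454
Sxy = Σxy − (Σx)(Σy)/n = 69620 − 65230 = 4390
b = Sxy/Sxx = 4390/34454 = 0.127416
a = ȳ − b·x̄ = 27.5 − 0.127416·593 = -48.057845
Set a + b·x = 25.5: x = (25.5 − (-48.057845)) / 0.127416 = 577.303417

577.3034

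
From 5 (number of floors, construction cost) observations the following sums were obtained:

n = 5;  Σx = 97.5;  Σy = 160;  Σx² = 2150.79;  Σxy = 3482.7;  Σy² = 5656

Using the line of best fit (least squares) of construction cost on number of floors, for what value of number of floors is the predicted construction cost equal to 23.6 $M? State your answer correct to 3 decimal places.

13.721

Sxx = Σx² − (Σx)²/n = 2150.79 − 1901.25 = 249.54
Sxy = Σxy − (Σx)(Σy)/n = 3482.7 − 3120 = 362.7
b = Sxy/Sxx = 362.7/249.54 = 1.453474
a = ȳ − b·x̄ = 32 − 1.453474·19.5 = 3.657249
Set a + b·x = 23.6: x = (23.6 − 3.657249) / 1.453474 = 13.720744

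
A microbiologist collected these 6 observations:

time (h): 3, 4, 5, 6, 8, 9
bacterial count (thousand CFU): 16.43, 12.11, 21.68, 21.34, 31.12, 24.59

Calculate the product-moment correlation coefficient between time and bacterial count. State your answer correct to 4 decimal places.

0.8157

n = 6, Σx = 35, Σy = 127.27, Σxy = 804.44, Σx² = 231, Σy² = 2915.1375
Sxx = Σx² − (Σx)²/n = 231 − 204.166667 = 26.833333
Sxy = Σxy − (Σx)(Σy)/n = 804.44 − 742.408333 = 62.031667
Syy = Σy² − (Σy)²/n = 2915.1375 − 2699.608817 = 215.528683
r = Sxy/√(Sxx·Syy) = 62.031667/√(5783.353003) = 62.031667/76.048360 = 0.815687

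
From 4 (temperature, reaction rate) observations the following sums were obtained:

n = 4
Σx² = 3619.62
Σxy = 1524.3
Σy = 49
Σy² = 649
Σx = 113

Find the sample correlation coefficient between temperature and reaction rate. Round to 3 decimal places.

Sxx = Σx² − (Σx)²/n = 3619.62 − 3192.25 = 427.37
Sxy = Σxy − (Σx)(Σy)/n = 1524.3 − 1384.25 = 140.05
Syy = Σy² − (Σy)²/n = 649 − 600.25 = 48.75
r = Sxy/√(Sxx·Syy) = 140.05/√(20834.2875) = 140.05/144.340873 = 0.970273

0.970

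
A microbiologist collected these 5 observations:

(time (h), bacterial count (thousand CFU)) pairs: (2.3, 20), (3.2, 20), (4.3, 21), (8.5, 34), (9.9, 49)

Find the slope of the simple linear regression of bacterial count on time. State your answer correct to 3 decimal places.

n = 5, Σx = 28.2, Σy = 144, Σxy = 974.4, Σx² = 204.28
Sxx = Σx² − (Σx)²/n = 204.28 − 159.048 = 45.232
Sxy = Σxy − (Σx)(Σy)/n = 974.4 − 812.16 = 162.24
b = Sxy/Sxx = 162.24/45.232 = 3.586841

3.587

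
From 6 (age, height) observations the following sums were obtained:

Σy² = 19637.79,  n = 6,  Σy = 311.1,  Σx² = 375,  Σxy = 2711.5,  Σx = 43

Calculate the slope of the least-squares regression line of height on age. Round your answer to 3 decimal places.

Sxx = Σx² − (Σx)²/n = 375 − 308.166667 = 66.833333
Sxy = Σxy − (Σx)(Σy)/n = 2711.5 − 2229.55 = 481.95
b = Sxy/Sxx = 481.95/66.833333 = 7.211222

7.211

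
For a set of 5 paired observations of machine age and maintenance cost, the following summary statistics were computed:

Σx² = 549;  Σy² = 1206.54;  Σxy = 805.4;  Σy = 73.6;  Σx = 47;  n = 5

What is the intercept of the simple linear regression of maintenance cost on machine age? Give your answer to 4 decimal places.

4.7623

Sxx = Σx² − (Σx)²/n = 549 − 441.8 = 107.2
Sxy = Σxy − (Σx)(Σy)/n = 805.4 − 691.84 = 113.56
b = Sxy/Sxx = 113.56/107.2 = 1.059328
a = ȳ − b·x̄ = 14.72 − 1.059328·9.4 = 4.762313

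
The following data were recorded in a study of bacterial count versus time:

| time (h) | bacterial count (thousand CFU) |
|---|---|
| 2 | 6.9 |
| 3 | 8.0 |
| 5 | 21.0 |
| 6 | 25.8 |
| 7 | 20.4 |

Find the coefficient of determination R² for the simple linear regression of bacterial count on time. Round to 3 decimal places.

0.799

n = 5, Σx = 23, Σy = 82.1, Σxy = 440.4, Σx² = 123, Σy² = 1634.41
Sxx = Σx² − (Σx)²/n = 123 − 105.8 = 17.2
Sxy = Σxy − (Σx)(Σy)/n = 440.4 − 377.66 = 62.74
Syy = Σy² − (Σy)²/n = 1634.41 − 1348.082 = 286.328
R² = Sxy²/(Sxx·Syy) = (62.74)²/(17.2·286.328) = 0.799276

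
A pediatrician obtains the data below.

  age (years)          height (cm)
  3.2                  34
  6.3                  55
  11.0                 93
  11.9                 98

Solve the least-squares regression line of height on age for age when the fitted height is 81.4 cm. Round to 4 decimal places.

9.6170

n = 4, Σx = 32.4, Σy = 280, Σxy = 2644.5, Σx² = 312.54
Sxx = Σx² − (Σx)²/n = 312.54 − 262.44 = 50.1
Sxy = Σxy − (Σx)(Σy)/n = 2644.5 − 2268 = 376.5
b = Sxy/Sxx = 376.5/50.1 = 7.514970
a = ȳ − b·x̄ = 70 − 7.514970·8.1 = 9.128743
Set a + b·x = 81.4: x = (81.4 − 9.128743) / 7.514970 = 9.616972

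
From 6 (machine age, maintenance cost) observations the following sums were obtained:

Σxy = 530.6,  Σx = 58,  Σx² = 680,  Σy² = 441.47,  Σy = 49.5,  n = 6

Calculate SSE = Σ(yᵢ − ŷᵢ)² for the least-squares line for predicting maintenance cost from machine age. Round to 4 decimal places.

10.3485

Sxx = Σx² − (Σx)²/n = 680 − 560.666667 = 119.333333
Sxy = Σxy − (Σx)(Σy)/n = 530.6 − 478.5 = 52.1
Syy = Σy² − (Σy)²/n = 441.47 − 408.375 = 33.095
b = Sxy/Sxx = 52.1/119.333333 = 0.436592
SSE = Syy − b·Sxy = 33.095 − 0.436592·52.1 = 10.348547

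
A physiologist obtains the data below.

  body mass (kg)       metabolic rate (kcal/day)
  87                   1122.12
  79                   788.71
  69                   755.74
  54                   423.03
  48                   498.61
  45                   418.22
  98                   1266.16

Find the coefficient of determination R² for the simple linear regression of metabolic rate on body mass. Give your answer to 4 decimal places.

n = 7, Σx = 480, Σy = 5272.59, Σxy = 401759.07, Σx² = 35420, Σy² = 4657995.1331
Sxx = Σx² − (Σx)²/n = 35420 − 32914.285714 = 2505.714286
Sxy = Σxy − (Σx)(Σy)/n = 401759.07 − 361549.028571 = 40210.041429
Syy = Σy² − (Σy)²/n = 4657995.1331 − 3971457.901157 = 686537.231943
R² = Sxy²/(Sxx·Syy) = (40210.041429)²/(2505.714286·686537.231943) = 0.939882

0.9399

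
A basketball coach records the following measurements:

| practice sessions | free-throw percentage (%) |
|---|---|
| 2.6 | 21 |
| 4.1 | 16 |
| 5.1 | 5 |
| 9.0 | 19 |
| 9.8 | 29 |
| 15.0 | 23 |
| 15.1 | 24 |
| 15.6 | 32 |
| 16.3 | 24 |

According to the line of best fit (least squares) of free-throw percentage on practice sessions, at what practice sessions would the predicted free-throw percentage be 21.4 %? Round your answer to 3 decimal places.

10.240

n = 9, Σx = 92.6, Σy = 193, Σxy = 2198.7, Σx² = 1188.68
Sxx = Σx² − (Σx)²/n = 1188.68 − 952.751111 = 235.928889
Sxy = Σxy − (Σx)(Σy)/n = 2198.7 − 1985.755556 = 212.944444
b = Sxy/Sxx = 212.944444/235.928889 = 0.902579
a = ȳ − b·x̄ = 21.444444 − 0.902579·10.288889 = 12.157910
Set a + b·x = 21.4: x = (21.4 − 12.157910) / 0.902579 = 10.239647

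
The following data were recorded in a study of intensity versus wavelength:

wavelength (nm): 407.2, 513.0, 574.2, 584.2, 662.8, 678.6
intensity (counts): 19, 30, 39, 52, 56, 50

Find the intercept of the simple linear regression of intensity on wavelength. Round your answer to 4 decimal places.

-35.0989

n = 6, Σx = 3420, Σy = 246, Σxy = 146945.8, Σx² = 1999777.92
Sxx = Σx² − (Σx)²/n = 1999777.92 − 1949400 = 50377.92
Sxy = Σxy − (Σx)(Σy)/n = 146945.8 − 140220 = 6725.8
b = Sxy/Sxx = 6725.8/50377.92 = 0.133507
a = ȳ − b·x̄ = 41 − 0.133507·570 = -35.098934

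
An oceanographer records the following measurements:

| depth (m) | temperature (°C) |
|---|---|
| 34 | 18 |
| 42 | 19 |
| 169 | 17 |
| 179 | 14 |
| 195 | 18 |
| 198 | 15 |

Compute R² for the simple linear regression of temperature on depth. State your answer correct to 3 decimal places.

0.421

n = 6, Σx = 817, Σy = 101, Σxy = 13269, Σx² = 140751, Σy² = 1719
Sxx = Σx² − (Σx)²/n = 140751 − 111248.166667 = 29502.833333
Sxy = Σxy − (Σx)(Σy)/n = 13269 − 13752.833333 = -483.833333
Syy = Σy² − (Σy)²/n = 1719 − 1700.166667 = 18.833333
R² = Sxy²/(Sxx·Syy) = (-483.833333)²/(29502.833333·18.833333) = 0.421309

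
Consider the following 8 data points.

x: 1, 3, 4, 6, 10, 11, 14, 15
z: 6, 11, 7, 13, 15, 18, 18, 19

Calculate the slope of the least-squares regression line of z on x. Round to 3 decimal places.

n = 8, Σx = 64, Σy = 107, Σxy = 1030, Σx² = 704
Sxx = Σx² − (Σx)²/n = 704 − 512 = 192
Sxy = Σxy − (Σx)(Σy)/n = 1030 − 856 = 174
b = Sxy/Sxx = 174/192 = 0.90625

0.906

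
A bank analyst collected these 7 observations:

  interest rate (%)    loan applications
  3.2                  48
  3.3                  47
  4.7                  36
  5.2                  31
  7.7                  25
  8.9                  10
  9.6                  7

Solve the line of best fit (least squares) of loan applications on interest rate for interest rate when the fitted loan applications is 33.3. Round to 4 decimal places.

n = 7, Σx = 42.6, Σy = 204, Σxy = 987.8, Σx² = 300.92
Sxx = Σx² − (Σx)²/n = 300.92 − 259.251429 = 41.668571
Sxy = Σxy − (Σx)(Σy)/n = 987.8 − 1241.485714 = -253.685714
b = Sxy/Sxx = -253.685714/41.668571 = -6.088179
a = ȳ − b·x̄ = 29.142857 − (-6.088179)·6.085714 = 66.193774
Set a + b·x = 33.3: x = (33.3 − 66.193774) / (-6.088179) = 5.402892

5.4029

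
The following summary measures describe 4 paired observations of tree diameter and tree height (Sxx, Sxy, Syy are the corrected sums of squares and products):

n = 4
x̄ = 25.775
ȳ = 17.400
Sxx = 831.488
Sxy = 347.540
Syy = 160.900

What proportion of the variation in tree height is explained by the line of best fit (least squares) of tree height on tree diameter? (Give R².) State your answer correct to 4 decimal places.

0.9028

R² = Sxy²/(Sxx·Syy) = (347.54)²/(831.488·160.9) = 0.902813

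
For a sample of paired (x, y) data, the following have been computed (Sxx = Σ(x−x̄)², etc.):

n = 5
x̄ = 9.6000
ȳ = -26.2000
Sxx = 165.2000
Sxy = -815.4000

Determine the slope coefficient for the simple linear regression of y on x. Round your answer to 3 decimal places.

b = Sxy/Sxx = -815.4/165.2 = -4.935835

-4.936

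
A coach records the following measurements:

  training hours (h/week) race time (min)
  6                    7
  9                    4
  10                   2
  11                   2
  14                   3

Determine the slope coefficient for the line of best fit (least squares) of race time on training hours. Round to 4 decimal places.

-0.5294

n = 5, Σx = 50, Σy = 18, Σxy = 162, Σx² = 534
Sxx = Σx² − (Σx)²/n = 534 − 500 = 34
Sxy = Σxy − (Σx)(Σy)/n = 162 − 180 = -18
b = Sxy/Sxx = -18/34 = -0.529412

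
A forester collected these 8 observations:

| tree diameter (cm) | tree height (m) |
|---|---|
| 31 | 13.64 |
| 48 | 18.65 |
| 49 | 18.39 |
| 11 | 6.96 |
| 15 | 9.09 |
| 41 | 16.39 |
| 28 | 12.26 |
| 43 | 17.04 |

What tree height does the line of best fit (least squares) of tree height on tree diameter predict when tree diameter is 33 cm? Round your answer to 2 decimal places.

13.98

n = 8, Σx = 266, Σy = 112.42, Σxy = 4180.05, Σx² = 10326
Sxx = Σx² − (Σx)²/n = 10326 − 8844.5 = 1481.5
Sxy = Σxy − (Σx)(Σy)/n = 4180.05 − 3737.965 = 442.085
b = Sxy/Sxx = 442.085/1481.5 = 0.298404
a = ȳ − b·x̄ = 14.0525 − 0.298404·33.25 = 4.130579
ŷ(33) = a + b·33 = 4.130579 + 0.298404·33 = 13.977899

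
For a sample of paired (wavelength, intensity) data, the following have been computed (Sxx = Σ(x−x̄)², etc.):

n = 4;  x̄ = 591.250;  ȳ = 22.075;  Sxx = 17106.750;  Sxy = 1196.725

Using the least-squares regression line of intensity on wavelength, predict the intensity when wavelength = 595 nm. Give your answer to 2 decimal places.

22.34

b = Sxy/Sxx = 1196.725/17106.75 = 0.069956
a = ȳ − b·x̄ = 22.075 − 0.069956·591.25 = -19.286665
ŷ(595) = a + b·595 = -19.286665 + 0.069956·595 = 22.337336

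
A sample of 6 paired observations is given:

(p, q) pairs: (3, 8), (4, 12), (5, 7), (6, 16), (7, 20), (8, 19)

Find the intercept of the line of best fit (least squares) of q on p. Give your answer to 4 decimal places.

-0.1619

n = 6, Σx = 33, Σy = 82, Σxy = 495, Σx² = 199
Sxx = Σx² − (Σx)²/n = 199 − 181.5 = 17.5
Sxy = Σxy − (Σx)(Σy)/n = 495 − 451 = 44
b = Sxy/Sxx = 44/17.5 = 2.514286
a = ȳ − b·x̄ = 13.666667 − 2.514286·5.5 = -0.161905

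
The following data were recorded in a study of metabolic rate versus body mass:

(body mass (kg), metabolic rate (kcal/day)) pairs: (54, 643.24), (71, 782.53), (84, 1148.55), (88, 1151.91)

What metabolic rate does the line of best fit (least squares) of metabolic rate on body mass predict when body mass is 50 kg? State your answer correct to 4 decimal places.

536.9408

n = 4, Σx = 297, Σy = 3726.23, Σxy = 288140.87, Σx² = 22757
Sxx = Σx² − (Σx)²/n = 22757 − 22052.25 = 704.75
Sxy = Σxy − (Σx)(Σy)/n = 288140.87 − 276672.5775 = 11468.2925
b = Sxy/Sxx = 11468.2925/704.75 = 16.272852
a = ȳ − b·x̄ = 931.5575 − 16.272852·74.25 = -276.701767
ŷ(50) = a + b·50 = -276.701767 + 16.272852·50 = 536.940837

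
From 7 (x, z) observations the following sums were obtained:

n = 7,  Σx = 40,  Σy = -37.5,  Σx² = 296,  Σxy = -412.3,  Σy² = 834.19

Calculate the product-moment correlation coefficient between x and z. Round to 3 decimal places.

-0.958

Sxx = Σx² − (Σx)²/n = 296 − 228.571429 = 67.428571
Sxy = Σxy − (Σx)(Σy)/n = -412.3 − (-214.285714) = -198.014286
Syy = Σy² − (Σy)²/n = 834.19 − 200.892857 = 633.297143
r = Sxy/√(Sxx·Syy) = -198.014286/√(42702.321633) = -198.014286/206.645401 = -0.958232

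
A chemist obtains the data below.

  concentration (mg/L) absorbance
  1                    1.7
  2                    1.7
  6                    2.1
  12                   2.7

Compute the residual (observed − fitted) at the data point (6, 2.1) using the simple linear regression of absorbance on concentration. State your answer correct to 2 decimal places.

n = 4, Σx = 21, Σy = 8.2, Σxy = 50.1, Σx² = 185
Sxx = Σx² − (Σx)²/n = 185 − 110.25 = 74.75
Sxy = Σxy − (Σx)(Σy)/n = 50.1 − 43.05 = 7.05
b = Sxy/Sxx = 7.05/74.75 = 0.094314
a = ȳ − b·x̄ = 2.05 − 0.094314·5.25 = 1.554849
ŷ(6) = 1.554849 + 0.094314·6 = 2.120736
residual = y − ŷ = 2.1 − 2.120736 = -0.020736

-0.02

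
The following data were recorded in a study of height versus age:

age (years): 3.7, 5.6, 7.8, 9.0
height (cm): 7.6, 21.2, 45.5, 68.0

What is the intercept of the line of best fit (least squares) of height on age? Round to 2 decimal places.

-37.29

n = 4, Σx = 26.1, Σy = 142.3, Σxy = 1113.74, Σx² = 186.89
Sxx = Σx² − (Σx)²/n = 186.89 − 170.3025 = 16.5875
Sxy = Σxy − (Σx)(Σy)/n = 1113.74 − 928.5075 = 185.2325
b = Sxy/Sxx = 185.2325/16.5875 = 11.166993
a = ȳ − b·x̄ = 35.575 − 11.166993·6.525 = -37.289631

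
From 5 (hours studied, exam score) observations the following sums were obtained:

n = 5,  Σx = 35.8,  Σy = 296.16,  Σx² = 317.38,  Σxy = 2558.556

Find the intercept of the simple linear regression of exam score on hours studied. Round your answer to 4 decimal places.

Sxx = Σx² − (Σx)²/n = 317.38 − 256.328 = 61.052
Sxy = Σxy − (Σx)(Σy)/n = 2558.556 − 2120.5056 = 438.0504
b = Sxy/Sxx = 438.0504/61.052 = 7.175038
a = ȳ − b·x̄ = 59.232 − 7.175038·7.16 = 7.858730

7.8587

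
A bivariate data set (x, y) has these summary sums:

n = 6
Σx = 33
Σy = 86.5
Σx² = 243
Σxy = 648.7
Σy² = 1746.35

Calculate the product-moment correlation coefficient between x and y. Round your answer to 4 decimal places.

Sxx = Σx² − (Σx)²/n = 243 − 181.5 = 61.5
Sxy = Σxy − (Σx)(Σy)/n = 648.7 − 475.75 = 172.95
Syy = Σy² − (Σy)²/n = 1746.35 − 1247.041667 = 499.308333
r = Sxy/√(Sxx·Syy) = 172.95/√(30707.4625) = 172.95/175.235449 = 0.986958

0.9870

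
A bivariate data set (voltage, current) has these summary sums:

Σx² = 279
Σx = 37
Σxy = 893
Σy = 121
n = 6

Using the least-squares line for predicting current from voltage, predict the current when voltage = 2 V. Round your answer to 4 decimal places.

8.1311

Sxx = Σx² − (Σx)²/n = 279 − 228.166667 = 50.833333
Sxy = Σxy − (Σx)(Σy)/n = 893 − 746.166667 = 146.833333
b = Sxy/Sxx = 146.833333/50.833333 = 2.888525
a = ȳ − b·x̄ = 20.166667 − 2.888525·6.166667 = 2.354098
ŷ(2) = a + b·2 = 2.354098 + 2.888525·2 = 8.131148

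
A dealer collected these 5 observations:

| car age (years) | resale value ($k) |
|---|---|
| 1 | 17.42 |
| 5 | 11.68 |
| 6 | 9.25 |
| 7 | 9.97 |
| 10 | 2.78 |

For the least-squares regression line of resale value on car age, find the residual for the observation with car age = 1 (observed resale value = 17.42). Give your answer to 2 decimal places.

n = 5, Σx = 29, Σy = 51.1, Σxy = 228.91, Σx² = 211
Sxx = Σx² − (Σx)²/n = 211 − 168.2 = 42.8
Sxy = Σxy − (Σx)(Σy)/n = 228.91 − 296.38 = -67.47
b = Sxy/Sxx = -67.47/42.8 = -1.576402
a = ȳ − b·x̄ = 10.22 − (-1.576402)·5.8 = 19.363131
ŷ(1) = 19.363131 + (-1.576402)·1 = 17.786729
residual = y − ŷ = 17.42 − 17.786729 = -0.366729

-0.37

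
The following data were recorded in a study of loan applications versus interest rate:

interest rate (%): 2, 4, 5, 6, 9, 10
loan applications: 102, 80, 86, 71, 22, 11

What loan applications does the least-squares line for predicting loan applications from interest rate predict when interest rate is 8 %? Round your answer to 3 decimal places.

n = 6, Σx = 36, Σy = 372, Σxy = 1688, Σx² = 262
Sxx = Σx² − (Σx)²/n = 262 − 216 = 46
Sxy = Σxy − (Σx)(Σy)/n = 1688 − 2232 = -544
b = Sxy/Sxx = -544/46 = -11.826087
a = ȳ − b·x̄ = 62 − (-11.826087)·6 = 132.956522
ŷ(8) = a + b·8 = 132.956522 + (-11.826087)·8 = 38.347826

38.348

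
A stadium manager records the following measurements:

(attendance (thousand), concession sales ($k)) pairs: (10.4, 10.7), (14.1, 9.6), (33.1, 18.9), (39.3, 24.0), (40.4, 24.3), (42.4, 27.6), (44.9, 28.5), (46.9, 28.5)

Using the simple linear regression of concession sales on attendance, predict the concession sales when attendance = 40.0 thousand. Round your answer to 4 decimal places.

n = 8, Σx = 271.5, Σy = 172.1, Σxy = 6583.69, Σx² = 10592.61
Sxx = Σx² − (Σx)²/n = 10592.61 − 9214.03125 = 1378.57875
Sxy = Σxy − (Σx)(Σy)/n = 6583.69 − 5840.64375 = 743.04625
b = Sxy/Sxx = 743.04625/1378.57875 = 0.538994
a = ȳ − b·x̄ = 21.5125 − 0.538994·33.9375 = 3.220377
ŷ(40.0) = a + b·40.0 = 3.220377 + 0.538994·40 = 24.780154

24.7802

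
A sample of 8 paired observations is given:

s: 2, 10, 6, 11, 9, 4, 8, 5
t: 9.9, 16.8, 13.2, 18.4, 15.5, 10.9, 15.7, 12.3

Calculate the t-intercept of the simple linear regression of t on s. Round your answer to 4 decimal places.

n = 8, Σx = 55, Σy = 112.7, Σxy = 839.6, Σx² = 447
Sxx = Σx² − (Σx)²/n = 447 − 378.125 = 68.875
Sxy = Σxy − (Σx)(Σy)/n = 839.6 − 774.8125 = 64.7875
b = Sxy/Sxx = 64.7875/68.875 = 0.940653
a = ȳ − b·x̄ = 14.0875 − 0.940653·6.875 = 7.620508

7.6205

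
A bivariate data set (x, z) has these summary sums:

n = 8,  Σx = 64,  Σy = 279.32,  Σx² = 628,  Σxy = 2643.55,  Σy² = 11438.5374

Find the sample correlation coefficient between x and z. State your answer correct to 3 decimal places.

Sxx = Σx² − (Σx)²/n = 628 − 512 = 116
Sxy = Σxy − (Σx)(Σy)/n = 2643.55 − 2234.56 = 408.99
Syy = Σy² − (Σy)²/n = 11438.5374 − 9752.4578 = 1686.0796
r = Sxy/√(Sxx·Syy) = 408.99/√(195585.2336) = 408.99/442.250193 = 0.924793

0.925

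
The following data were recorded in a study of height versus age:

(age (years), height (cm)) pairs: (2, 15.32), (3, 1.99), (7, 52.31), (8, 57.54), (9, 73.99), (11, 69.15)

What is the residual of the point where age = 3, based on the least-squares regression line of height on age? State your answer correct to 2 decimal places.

-13.91

n = 6, Σx = 40, Σy = 270.3, Σxy = 2289.66, Σx² = 328
Sxx = Σx² − (Σx)²/n = 328 − 266.666667 = 61.333333
Sxy = Σxy − (Σx)(Σy)/n = 2289.66 − 1802 = 487.66
b = Sxy/Sxx = 487.66/61.333333 = 7.950978
a = ȳ − b·x̄ = 45.05 − 7.950978·6.666667 = -7.956522
ŷ(3) = -7.956522 + 7.950978·3 = 15.896413
residual = y − ŷ = 1.99 − 15.896413 = -13.906413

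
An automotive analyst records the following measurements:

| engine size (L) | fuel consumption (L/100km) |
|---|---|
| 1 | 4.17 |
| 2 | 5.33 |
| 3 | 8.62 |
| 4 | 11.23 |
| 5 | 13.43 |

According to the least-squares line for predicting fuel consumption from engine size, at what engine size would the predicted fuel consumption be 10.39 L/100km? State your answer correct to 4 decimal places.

n = 5, Σx = 15, Σy = 42.78, Σxy = 152.76, Σx² = 55
Sxx = Σx² − (Σx)²/n = 55 − 45 = 10
Sxy = Σxy − (Σx)(Σy)/n = 152.76 − 128.34 = 24.42
b = Sxy/Sxx = 24.42/10 = 2.442
a = ȳ − b·x̄ = 8.556 − 2.442·3 = 1.23
Set a + b·x = 10.39: x = (10.39 − 1.23) / 2.442 = 3.751024

3.7510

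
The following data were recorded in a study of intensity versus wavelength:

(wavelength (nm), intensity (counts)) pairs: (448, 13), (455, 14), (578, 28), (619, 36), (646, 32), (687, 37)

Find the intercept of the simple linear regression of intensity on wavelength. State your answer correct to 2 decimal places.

n = 6, Σx = 3433, Σy = 160, Σxy = 96753, Σx² = 2014259
Sxx = Σx² − (Σx)²/n = 2014259 − 1964248.166667 = 50010.833333
Sxy = Σxy − (Σx)(Σy)/n = 96753 − 91546.666667 = 5206.333333
b = Sxy/Sxx = 5206.333333/50010.833333 = 0.104104
a = ȳ − b·x̄ = 26.666667 − 0.104104·572.166667 = -32.898235

-32.90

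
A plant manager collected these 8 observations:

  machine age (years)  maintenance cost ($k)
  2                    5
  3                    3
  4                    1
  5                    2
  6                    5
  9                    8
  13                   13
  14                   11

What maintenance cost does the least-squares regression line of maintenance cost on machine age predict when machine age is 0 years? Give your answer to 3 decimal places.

0.069

n = 8, Σx = 56, Σy = 48, Σxy = 458, Σx² = 536
Sxx = Σx² − (Σx)²/n = 536 − 392 = 144
Sxy = Σxy − (Σx)(Σy)/n = 458 − 336 = 122
b = Sxy/Sxx = 122/144 = 0.847222
a = ȳ − b·x̄ = 6 − 0.847222·7 = 0.069444
ŷ(0) = a + b·0 = 0.069444 + 0.847222·0 = 0.069444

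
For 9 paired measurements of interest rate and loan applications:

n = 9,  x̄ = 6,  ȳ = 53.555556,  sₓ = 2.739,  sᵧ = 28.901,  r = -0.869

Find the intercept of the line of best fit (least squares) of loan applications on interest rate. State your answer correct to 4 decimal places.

108.5719

b = r · sᵧ/sₓ = -0.869 · 28.901/2.739 = -9.169394
a = ȳ − b·x̄ = 53.555556 − (-9.169394)·6 = 108.571917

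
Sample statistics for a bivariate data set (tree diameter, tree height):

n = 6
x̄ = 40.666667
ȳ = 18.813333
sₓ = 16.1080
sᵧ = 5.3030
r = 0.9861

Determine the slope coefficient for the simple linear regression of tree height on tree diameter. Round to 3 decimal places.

b = r · sᵧ/sₓ = 0.9861 · 5.303/16.108 = 0.324639

0.325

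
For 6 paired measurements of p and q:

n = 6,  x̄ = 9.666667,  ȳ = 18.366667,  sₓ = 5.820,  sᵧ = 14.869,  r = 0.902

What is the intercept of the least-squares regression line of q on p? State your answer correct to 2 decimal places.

-3.91

b = r · sᵧ/sₓ = 0.902 · 14.869/5.82 = 2.304440
a = ȳ − b·x̄ = 18.366667 − 2.304440·9.666667 = -3.909582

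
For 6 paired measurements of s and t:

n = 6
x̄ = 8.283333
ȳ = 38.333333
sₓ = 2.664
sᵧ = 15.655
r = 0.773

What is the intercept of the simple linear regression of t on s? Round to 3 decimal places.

0.706

b = r · sᵧ/sₓ = 0.773 · 15.655/2.664 = 4.542536
a = ȳ − b·x̄ = 38.333333 − 4.542536·8.283333 = 0.705997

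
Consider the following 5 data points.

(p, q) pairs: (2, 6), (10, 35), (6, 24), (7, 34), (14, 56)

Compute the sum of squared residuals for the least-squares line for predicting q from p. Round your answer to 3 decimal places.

64.582

n = 5, Σx = 39, Σy = 155, Σxy = 1528, Σx² = 385, Σy² = 6129
Sxx = Σx² − (Σx)²/n = 385 − 304.2 = 80.8
Sxy = Σxy − (Σx)(Σy)/n = 1528 − 1209 = 319
Syy = Σy² − (Σy)²/n = 6129 − 4805 = 1324
b = Sxy/Sxx = 319/80.8 = 3.948020
SSE = Syy − b·Sxy = 1324 − 3.948020·319 = 64.581683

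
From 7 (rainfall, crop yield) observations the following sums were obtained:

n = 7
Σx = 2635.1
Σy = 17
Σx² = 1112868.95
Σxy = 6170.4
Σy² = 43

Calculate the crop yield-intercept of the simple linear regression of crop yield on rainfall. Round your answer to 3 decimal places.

Sxx = Σx² − (Σx)²/n = 1112868.95 − 991964.572857 = 120904.377143
Sxy = Σxy − (Σx)(Σy)/n = 6170.4 − 6399.528571 = -229.128571
b = Sxy/Sxx = -229.128571/120904.377143 = -0.001895
a = ȳ − b·x̄ = 2.428571 − (-0.001895)·376.442857 = 3.141977

3.142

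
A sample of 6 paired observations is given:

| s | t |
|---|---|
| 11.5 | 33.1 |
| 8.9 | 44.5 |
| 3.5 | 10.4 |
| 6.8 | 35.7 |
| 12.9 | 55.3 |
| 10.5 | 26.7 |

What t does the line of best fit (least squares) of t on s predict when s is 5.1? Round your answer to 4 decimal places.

n = 6, Σx = 54.1, Σy = 205.7, Σxy = 2049.58, Σx² = 546.61
Sxx = Σx² − (Σx)²/n = 546.61 − 487.801667 = 58.808333
Sxy = Σxy − (Σx)(Σy)/n = 2049.58 − 1854.728333 = 194.851667
b = Sxy/Sxx = 194.851667/58.808333 = 3.313334
a = ȳ − b·x̄ = 34.283333 − 3.313334·9.016667 = 4.408103
ŷ(5.1) = a + b·5.1 = 4.408103 + 3.313334·5.1 = 21.306107

21.3061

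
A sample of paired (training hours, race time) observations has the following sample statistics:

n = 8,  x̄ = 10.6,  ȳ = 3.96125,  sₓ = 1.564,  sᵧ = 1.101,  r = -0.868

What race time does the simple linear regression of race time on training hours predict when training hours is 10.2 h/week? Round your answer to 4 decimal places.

b = r · sᵧ/sₓ = -0.868 · 1.101/1.564 = -0.611041
a = ȳ − b·x̄ = 3.96125 − (-0.611041)·10.6 = 10.438284
ŷ(10.2) = a + b·10.2 = 10.438284 + (-0.611041)·10.2 = 4.205666

4.2057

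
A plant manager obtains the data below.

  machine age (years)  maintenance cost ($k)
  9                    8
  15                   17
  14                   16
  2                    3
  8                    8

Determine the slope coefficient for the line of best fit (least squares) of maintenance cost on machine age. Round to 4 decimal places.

1.1154

n = 5, Σx = 48, Σy = 52, Σxy = 621, Σx² = 570
Sxx = Σx² − (Σx)²/n = 570 − 460.8 = 109.2
Sxy = Σxy − (Σx)(Σy)/n = 621 − 499.2 = 121.8
b = Sxy/Sxx = 121.8/109.2 = 1.115385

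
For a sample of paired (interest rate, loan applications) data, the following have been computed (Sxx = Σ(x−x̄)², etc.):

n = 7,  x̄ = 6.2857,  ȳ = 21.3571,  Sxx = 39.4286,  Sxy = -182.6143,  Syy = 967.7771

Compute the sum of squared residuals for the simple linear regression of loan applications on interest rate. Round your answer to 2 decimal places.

b = Sxy/Sxx = -182.6143/39.4286 = -4.631519
SSE = Syy − b·Sxy = 967.7771 − (-4.631519)·(-182.6143) = 121.995546

122.00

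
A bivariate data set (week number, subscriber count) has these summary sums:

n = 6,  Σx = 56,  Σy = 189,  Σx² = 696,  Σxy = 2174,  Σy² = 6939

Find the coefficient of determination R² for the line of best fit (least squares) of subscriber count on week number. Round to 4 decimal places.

0.9841

Sxx = Σx² − (Σx)²/n = 696 − 522.666667 = 173.333333
Sxy = Σxy − (Σx)(Σy)/n = 2174 − 1764 = 410
Syy = Σy² − (Σy)²/n = 6939 − 5953.5 = 985.5
R² = Sxy²/(Sxx·Syy) = (410)²/(173.333333·985.5) = 0.984077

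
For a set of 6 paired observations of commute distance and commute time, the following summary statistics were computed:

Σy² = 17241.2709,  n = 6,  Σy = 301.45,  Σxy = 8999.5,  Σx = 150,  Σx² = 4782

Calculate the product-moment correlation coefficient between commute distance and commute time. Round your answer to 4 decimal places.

0.9949

Sxx = Σx² − (Σx)²/n = 4782 − 3750 = 1032
Sxy = Σxy − (Σx)(Σy)/n = 8999.5 − 7536.25 = 1463.25
Syy = Σy² − (Σy)²/n = 17241.2709 − 15145.350417 = 2095.920483
r = Sxy/√(Sxx·Syy) = 1463.25/√(2162989.9388) = 1463.25/1470.710692 = 0.994927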